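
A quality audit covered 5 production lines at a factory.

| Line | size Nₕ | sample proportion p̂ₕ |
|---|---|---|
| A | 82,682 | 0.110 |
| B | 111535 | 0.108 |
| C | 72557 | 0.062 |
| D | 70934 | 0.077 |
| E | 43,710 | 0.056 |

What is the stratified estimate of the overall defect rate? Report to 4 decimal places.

Wₕ = Nₕ/N with N = 381418: 0.2168, 0.2924, 0.1902, 0.1860, 0.1146.
p̂_st = 0.2168·0.110 + 0.2924·0.108 + 0.1902·0.062 + 0.1860·0.077 + 0.1146·0.056 ≈ 0.087959... → 0.0880.

0.0880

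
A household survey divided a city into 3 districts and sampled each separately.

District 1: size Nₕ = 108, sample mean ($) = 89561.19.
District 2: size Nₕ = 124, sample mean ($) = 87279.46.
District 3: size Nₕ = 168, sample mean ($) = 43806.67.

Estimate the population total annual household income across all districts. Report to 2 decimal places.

27854782.12

1: 108·89561.19 = 9672608.52
2: 124·87279.46 = 10822653.04
3: 168·43806.67 = 7359520.56
τ̂ = Σ Nₕx̄ₕ = 27854782.12.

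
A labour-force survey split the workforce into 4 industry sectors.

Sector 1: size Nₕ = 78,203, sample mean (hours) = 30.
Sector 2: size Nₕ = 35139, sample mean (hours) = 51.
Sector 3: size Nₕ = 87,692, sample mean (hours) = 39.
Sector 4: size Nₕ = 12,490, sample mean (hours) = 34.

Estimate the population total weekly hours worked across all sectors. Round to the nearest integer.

7982827

1: 78203·30 = 2346090
2: 35139·51 = 1792089
3: 87692·39 = 3419988
4: 12490·34 = 424660
τ̂ = Σ Nₕx̄ₕ = 7982827.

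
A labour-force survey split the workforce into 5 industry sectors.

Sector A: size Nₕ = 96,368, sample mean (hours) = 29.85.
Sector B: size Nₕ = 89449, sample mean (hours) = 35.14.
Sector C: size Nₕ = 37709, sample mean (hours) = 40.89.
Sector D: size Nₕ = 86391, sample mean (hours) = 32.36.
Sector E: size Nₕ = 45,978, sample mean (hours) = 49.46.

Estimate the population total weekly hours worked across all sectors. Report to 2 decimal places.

Population total = Σ Nₕ·x̄ₕ (each stratum's size times its mean).
96368·29.85 + 89449·35.14 + 37709·40.89 + 86391·32.36 + 45978·49.46 = 2876584.8 + 3143237.86 + 1541921.01 + 2795612.76 + 2274071.88 = 12631428.31.

12631428.31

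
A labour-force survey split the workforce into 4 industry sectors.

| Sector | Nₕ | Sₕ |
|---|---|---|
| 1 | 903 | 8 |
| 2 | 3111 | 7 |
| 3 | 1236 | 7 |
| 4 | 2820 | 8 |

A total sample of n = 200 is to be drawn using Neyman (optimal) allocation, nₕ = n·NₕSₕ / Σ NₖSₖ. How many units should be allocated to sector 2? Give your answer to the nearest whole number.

1: NₕSₕ = 903·8 = 7224
2: NₕSₕ = 3111·7 = 21777
3: NₕSₕ = 1236·7 = 8652
4: NₕSₕ = 2820·8 = 22560
Σ NₕSₕ = 60213.
n_2 = 200·21777/60213 = 72.333... → 72.

72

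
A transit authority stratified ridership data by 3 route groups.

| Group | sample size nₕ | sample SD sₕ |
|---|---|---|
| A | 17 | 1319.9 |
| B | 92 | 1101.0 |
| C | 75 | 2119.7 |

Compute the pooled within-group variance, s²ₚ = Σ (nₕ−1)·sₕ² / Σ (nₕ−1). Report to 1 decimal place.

2600419.6

A: (17−1)·1319.9² = 16·1742136.01 = 27874176.16
B: (92−1)·1101.0² = 91·1212201 = 110310291
C: (75−1)·2119.7² = 74·4493128.09 = 332491478.66
Numerator = 470675945.82; denominator = Σ(nₕ−1) = 181.
s²ₚ = 470675945.82/181 = 2600419.590... → 2600419.6.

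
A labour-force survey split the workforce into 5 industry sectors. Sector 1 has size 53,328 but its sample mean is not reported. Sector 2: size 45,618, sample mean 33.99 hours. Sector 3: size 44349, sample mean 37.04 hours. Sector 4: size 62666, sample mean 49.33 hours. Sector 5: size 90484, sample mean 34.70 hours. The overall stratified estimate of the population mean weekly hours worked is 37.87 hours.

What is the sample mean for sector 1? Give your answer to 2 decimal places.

33.79

N = 53328 + 45618 + 44349 + 62666 + 90484 = 296445.
Overall total = μ·N = 37.87·296445 = 11226372.15.
Subtract the known strata: 45618·33.99 + 44349·37.04 + 62666·49.33 + 90484·34.70 = 9424351.36.
Remaining total for sector 1: 11226372.15 − 9424351.36 = 1802020.79.
Divide by its size: 1802020.79 / 53328 = 33.7913... → 33.79.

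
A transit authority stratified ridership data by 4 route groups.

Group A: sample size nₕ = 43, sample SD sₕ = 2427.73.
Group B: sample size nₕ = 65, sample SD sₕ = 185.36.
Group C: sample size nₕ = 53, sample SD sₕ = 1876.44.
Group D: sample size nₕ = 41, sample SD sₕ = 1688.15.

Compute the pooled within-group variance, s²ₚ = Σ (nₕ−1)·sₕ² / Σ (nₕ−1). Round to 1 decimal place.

2761762.7

A: (43−1)·2427.73² = 42·5893872.9529 = 247542664.0218
B: (65−1)·185.36² = 64·34358.3296 = 2198933.0944
C: (53−1)·1876.44² = 52·3521027.0736 = 183093407.8272
D: (41−1)·1688.15² = 40·2849850.4225 = 113994016.9
Numerator = 546829021.8434; denominator = Σ(nₕ−1) = 198.
s²ₚ = 546829021.8434/198 = 2761762.737... → 2761762.7.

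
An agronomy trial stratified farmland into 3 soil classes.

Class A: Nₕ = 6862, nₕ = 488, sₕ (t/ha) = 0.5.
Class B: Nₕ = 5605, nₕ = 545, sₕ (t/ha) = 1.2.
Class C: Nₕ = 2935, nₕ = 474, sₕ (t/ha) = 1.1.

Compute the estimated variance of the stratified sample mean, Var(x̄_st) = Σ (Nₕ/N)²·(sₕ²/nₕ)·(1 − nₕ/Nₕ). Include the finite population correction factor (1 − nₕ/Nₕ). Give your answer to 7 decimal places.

0.0004881

N = 15402. Term for each stratum: Wₕ²sₕ²/nₕ·(1−nₕ/Nₕ).
Var(x̄_st) = 0.0000944558 + 0.0003158915 + 0.0000777271 = 0.0004880744 → 0.0004881.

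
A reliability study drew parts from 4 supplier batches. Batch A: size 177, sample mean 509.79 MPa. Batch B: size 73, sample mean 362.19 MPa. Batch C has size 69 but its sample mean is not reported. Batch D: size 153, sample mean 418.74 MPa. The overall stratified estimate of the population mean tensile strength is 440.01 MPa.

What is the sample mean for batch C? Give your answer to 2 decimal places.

Σ Nₕx̄ₕ = N·μ, so 69·x̄_C = 472·440.01 − (177·509.79 + 73·362.19 + 153·418.74).
= 207684.72 − 180739.92 = 26944.8.
x̄_C = 26944.8 / 69 = 390.5043... → 390.50.

390.50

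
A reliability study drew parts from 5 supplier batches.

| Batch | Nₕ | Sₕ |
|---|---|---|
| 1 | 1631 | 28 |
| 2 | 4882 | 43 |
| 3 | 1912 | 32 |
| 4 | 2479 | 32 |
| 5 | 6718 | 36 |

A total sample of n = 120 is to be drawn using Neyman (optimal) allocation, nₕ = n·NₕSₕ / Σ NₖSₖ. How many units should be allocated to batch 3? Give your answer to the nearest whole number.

12

1: NₕSₕ = 1631·28 = 45668
2: NₕSₕ = 4882·43 = 209926
3: NₕSₕ = 1912·32 = 61184
4: NₕSₕ = 2479·32 = 79328
5: NₕSₕ = 6718·36 = 241848
Σ NₕSₕ = 637954.
n_3 = 120·61184/637954 = 11.509... → 12.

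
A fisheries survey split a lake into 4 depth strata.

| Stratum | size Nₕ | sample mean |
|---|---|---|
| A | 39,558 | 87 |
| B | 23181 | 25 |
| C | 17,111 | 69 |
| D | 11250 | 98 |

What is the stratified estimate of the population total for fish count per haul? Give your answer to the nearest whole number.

6304230

Population total = Σ Nₕ·x̄ₕ (each stratum's size times its mean).
39558·87 + 23181·25 + 17111·69 + 11250·98 = 3441546 + 579525 + 1180659 + 1102500 = 6304230.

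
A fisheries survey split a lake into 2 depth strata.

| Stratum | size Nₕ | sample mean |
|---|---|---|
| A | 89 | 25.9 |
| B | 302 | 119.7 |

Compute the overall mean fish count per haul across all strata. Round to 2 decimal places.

N = 391; weights Wₕ = Nₕ/N = (0.2276, 0.7724).
x̄_st = Σ Wₕ·x̄ₕ = 0.2276·25.9 + 0.7724·119.7 ≈ 98.3491...
→ 98.35.

98.35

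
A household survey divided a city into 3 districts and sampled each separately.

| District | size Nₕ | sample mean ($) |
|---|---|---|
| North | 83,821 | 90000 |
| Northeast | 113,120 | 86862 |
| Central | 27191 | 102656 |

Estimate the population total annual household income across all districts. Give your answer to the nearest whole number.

North: 83821·90000 = 7543890000
Northeast: 113120·86862 = 9825829440
Central: 27191·102656 = 2791319296
τ̂ = Σ Nₕx̄ₕ = 20161038736.

20161038736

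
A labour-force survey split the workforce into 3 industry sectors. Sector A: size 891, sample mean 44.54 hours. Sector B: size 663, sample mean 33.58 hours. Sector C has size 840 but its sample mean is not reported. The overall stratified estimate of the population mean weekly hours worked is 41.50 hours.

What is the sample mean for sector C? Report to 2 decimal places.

44.53

N = 891 + 663 + 840 = 2394.
Overall total = μ·N = 41.50·2394 = 99351.
Subtract the known strata: 891·44.54 + 663·33.58 = 61948.68.
Remaining total for sector C: 99351 − 61948.68 = 37402.32.
Divide by its size: 37402.32 / 840 = 44.5266... → 44.53.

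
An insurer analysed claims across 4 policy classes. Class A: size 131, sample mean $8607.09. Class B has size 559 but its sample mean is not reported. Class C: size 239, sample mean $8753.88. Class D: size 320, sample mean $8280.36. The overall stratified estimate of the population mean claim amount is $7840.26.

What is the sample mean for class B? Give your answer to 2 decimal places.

Σ Nₕx̄ₕ = N·μ, so 559·x̄_B = 1249·7840.26 − (131·8607.09 + 239·8753.88 + 320·8280.36).
= 9792484.74 − 5869421.31 = 3923063.43.
x̄_B = 3923063.43 / 559 = 7018.0026... → 7018.00.

7018.00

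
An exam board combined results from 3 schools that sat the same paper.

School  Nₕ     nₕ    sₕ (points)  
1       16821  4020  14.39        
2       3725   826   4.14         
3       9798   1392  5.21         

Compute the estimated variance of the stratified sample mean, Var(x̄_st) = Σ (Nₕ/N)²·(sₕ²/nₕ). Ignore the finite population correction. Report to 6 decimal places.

N = 30344. Term for each stratum: Wₕ²sₕ²/nₕ.
Var(x̄_st) = 0.015829001 + 0.000312700 + 0.002033131 = 0.018174832 → 0.018175.

0.018175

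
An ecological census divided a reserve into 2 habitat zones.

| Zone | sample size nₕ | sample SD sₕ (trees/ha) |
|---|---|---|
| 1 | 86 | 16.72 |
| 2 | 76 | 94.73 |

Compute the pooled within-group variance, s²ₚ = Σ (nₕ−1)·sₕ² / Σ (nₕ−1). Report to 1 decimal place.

4355.0

1: (86−1)·16.72² = 85·279.5584 = 23762.464
2: (76−1)·94.73² = 75·8973.7729 = 673032.9675
Numerator = 696795.4315; denominator = Σ(nₕ−1) = 160.
s²ₚ = 696795.4315/160 = 4354.971... → 4355.0.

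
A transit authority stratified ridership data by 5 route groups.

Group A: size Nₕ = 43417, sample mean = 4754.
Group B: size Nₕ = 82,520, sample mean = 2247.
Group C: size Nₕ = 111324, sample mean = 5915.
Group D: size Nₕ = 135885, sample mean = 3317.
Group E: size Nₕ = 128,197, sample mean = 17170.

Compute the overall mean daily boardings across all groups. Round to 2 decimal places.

N = 43417 + 82520 + 111324 + 135885 + 128197 = 501343.
Weight each subgroup mean by Nₕ/N and sum.
Σ Nₕx̄ₕ = 43417·4754 + 82520·2247 + 111324·5915 + 135885·3317 + 128197·17170 = 206404418 + 185422440 + 658481460 + 450730545 + 2201142490 = 3702181353.
Divide by N: 3702181353 / 501343 = 7384.5279... → 7384.53.

7384.53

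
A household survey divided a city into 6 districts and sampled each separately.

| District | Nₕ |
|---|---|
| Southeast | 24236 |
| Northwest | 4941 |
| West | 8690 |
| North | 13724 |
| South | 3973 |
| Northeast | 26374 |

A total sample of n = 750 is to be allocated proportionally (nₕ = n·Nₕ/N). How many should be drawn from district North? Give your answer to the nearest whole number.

126

N = 24236 + 4941 + 8690 + 13724 + 3973 + 26374 = 81938.
n_North = 750·13724/81938 = 125.619... → 126.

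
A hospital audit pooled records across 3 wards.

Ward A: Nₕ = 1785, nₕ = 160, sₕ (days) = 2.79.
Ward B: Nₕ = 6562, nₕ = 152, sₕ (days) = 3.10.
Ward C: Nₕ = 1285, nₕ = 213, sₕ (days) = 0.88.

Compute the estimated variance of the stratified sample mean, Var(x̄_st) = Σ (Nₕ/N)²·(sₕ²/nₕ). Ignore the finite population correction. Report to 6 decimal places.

N = 9632; Wₕ = Nₕ/N.
ward A: (1785/9632)²·2.79²/160 = 0.001670829
ward B: (6562/9632)²·3.10²/152 = 0.029343999
ward C: (1285/9632)²·0.88²/213 = 0.000064708
Sum = 0.031079536 → 0.031080.

0.031080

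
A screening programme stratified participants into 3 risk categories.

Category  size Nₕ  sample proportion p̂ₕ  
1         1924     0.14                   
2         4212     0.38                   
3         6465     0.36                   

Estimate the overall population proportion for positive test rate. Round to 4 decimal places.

0.3331

N = 1924 + 4212 + 6465 = 12601.
Overall proportion = Σ (Nₕ/N)·p̂ₕ.
Σ Nₕp̂ₕ = 269.36 + 1600.56 + 2327.4 = 4197.32.
4197.32 / 12601 = 0.333094... → 0.3331.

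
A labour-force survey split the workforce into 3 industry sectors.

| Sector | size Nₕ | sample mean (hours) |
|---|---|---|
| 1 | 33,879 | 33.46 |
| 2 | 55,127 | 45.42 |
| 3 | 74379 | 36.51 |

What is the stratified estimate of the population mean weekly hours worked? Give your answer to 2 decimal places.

N = 163385; weights Wₕ = Nₕ/N = (0.2074, 0.3374, 0.4552).
x̄_st = Σ Wₕ·x̄ₕ = 0.2074·33.46 + 0.3374·45.42 + 0.4552·36.51 ≈ 38.8838...
→ 38.88.

38.88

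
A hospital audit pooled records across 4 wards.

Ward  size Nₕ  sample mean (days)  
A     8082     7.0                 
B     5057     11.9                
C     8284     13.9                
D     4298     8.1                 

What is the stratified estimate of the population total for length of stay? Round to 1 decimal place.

A: 8082·7.0 = 56574
B: 5057·11.9 = 60178.3
C: 8284·13.9 = 115147.6
D: 4298·8.1 = 34813.8
τ̂ = Σ Nₕx̄ₕ = 266713.7.

266713.7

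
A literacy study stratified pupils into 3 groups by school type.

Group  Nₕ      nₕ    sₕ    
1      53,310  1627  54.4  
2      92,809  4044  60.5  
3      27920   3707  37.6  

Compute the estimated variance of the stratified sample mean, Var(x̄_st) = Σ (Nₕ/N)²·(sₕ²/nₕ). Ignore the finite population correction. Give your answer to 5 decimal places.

N = 174039; Wₕ = Nₕ/N.
group 1: (53310/174039)²·54.4²/1627 = 0.17066107
group 2: (92809/174039)²·60.5²/4044 = 0.25738701
group 3: (27920/174039)²·37.6²/3707 = 0.00981501
Sum = 0.43786309 → 0.43786.

0.43786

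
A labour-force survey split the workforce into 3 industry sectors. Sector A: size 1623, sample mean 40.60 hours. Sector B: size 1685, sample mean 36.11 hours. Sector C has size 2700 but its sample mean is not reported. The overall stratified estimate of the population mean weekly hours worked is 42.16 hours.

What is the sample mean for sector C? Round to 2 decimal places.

46.87

N = 1623 + 1685 + 2700 = 6008.
Overall total = μ·N = 42.16·6008 = 253297.28.
Subtract the known strata: 1623·40.60 + 1685·36.11 = 126739.15.
Remaining total for sector C: 253297.28 − 126739.15 = 126558.13.
Divide by its size: 126558.13 / 2700 = 46.8734... → 46.87.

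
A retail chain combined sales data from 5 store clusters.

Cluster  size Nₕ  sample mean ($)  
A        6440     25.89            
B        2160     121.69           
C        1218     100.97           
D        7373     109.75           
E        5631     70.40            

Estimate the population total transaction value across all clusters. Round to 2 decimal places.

1758172.61

A: 6440·25.89 = 166731.6
B: 2160·121.69 = 262850.4
C: 1218·100.97 = 122981.46
D: 7373·109.75 = 809186.75
E: 5631·70.40 = 396422.4
τ̂ = Σ Nₕx̄ₕ = 1758172.61.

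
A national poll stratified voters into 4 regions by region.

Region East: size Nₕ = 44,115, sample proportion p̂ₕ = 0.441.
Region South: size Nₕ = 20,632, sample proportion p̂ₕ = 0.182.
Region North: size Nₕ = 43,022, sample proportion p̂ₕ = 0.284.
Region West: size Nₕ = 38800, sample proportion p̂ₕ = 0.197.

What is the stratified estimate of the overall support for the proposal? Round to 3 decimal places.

0.294

Wₕ = Nₕ/N with N = 146569: 0.3010, 0.1408, 0.2935, 0.2647.
p̂_st = 0.3010·0.441 + 0.1408·0.182 + 0.2935·0.284 + 0.2647·0.197 ≈ 0.29387... → 0.294.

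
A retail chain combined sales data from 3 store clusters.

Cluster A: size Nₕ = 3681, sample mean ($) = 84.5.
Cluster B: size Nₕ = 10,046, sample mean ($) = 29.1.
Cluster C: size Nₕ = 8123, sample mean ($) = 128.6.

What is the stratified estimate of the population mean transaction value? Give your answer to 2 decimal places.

x̄_st = (Σ Nₕx̄ₕ) / (Σ Nₕ) = (3681·84.5 + 10046·29.1 + 8123·128.6) / 21850
= 1648000.9 / 21850 = 75.4234... → 75.42.

75.42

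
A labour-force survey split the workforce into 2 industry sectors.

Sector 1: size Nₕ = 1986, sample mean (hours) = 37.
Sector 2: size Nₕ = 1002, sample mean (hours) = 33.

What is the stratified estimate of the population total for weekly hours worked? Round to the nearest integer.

1: 1986·37 = 73482
2: 1002·33 = 33066
τ̂ = Σ Nₕx̄ₕ = 106548.

106548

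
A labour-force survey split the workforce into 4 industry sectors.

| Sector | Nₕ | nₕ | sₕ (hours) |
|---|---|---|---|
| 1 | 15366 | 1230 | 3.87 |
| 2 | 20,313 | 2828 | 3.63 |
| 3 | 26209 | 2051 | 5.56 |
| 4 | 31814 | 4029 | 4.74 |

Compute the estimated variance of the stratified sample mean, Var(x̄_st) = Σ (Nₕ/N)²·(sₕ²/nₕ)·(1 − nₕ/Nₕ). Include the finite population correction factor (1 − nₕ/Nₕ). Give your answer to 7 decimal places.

0.0021381

N = 93702; Wₕ = Nₕ/N.
sector 1: (15366/93702)²·3.87²/1230·(1 − 1230/15366) = 0.0003012357
sector 2: (20313/93702)²·3.63²/2828·(1 − 2828/20313) = 0.0001884846
sector 3: (26209/93702)²·5.56²/2051·(1 − 2051/26209) = 0.0010869201
sector 4: (31814/93702)²·4.74²/4029·(1 − 4029/31814) = 0.0005614232
Sum = 0.0021380636 → 0.0021381.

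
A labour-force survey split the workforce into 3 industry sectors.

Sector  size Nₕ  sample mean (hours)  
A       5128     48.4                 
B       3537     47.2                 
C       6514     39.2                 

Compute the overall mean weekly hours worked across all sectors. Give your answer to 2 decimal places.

N = 5128 + 3537 + 6514 = 15179.
Overall mean = Σ (Nₕ/N)·x̄ₕ — weight by population share, not a simple average.
Σ Nₕx̄ₕ = 5128·48.4 + 3537·47.2 + 6514·39.2 = 248195.2 + 166946.4 + 255348.8 = 670490.4.
Divide by N: 670490.4 / 15179 = 44.1722... → 44.17.

44.17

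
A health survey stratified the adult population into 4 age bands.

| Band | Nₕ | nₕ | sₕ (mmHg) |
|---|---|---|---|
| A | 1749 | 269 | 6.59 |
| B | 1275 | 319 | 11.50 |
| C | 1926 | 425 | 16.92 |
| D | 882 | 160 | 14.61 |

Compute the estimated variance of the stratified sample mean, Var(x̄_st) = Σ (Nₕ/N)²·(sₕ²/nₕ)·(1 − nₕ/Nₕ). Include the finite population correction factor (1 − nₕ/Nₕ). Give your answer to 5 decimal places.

N = 5832; Wₕ = Nₕ/N.
band A: (1749/5832)²·6.59²/269·(1 − 269/1749) = 0.01228669
band B: (1275/5832)²·11.50²/319·(1 − 319/1275) = 0.01485724
band C: (1926/5832)²·16.92²/425·(1 − 425/1926) = 0.05725504
band D: (882/5832)²·14.61²/160·(1 − 160/882) = 0.02497763
Sum = 0.10937660 → 0.10938.

0.10938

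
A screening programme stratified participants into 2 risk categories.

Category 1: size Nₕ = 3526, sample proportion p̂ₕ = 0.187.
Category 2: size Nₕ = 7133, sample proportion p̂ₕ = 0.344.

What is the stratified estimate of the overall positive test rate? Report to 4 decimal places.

0.2921

Wₕ = Nₕ/N with N = 10659: 0.3308, 0.6692.
p̂_st = 0.3308·0.187 + 0.6692·0.344 ≈ 0.292064... → 0.2921.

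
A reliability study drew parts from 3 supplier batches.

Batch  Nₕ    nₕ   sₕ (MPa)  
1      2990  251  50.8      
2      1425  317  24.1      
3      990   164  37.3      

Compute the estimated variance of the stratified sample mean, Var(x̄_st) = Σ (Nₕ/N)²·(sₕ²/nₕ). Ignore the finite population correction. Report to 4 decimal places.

N = 5405; Wₕ = Nₕ/N.
batch 1: (2990/5405)²·50.8²/251 = 3.1463330
batch 2: (1425/5405)²·24.1²/317 = 0.1273542
batch 3: (990/5405)²·37.3²/164 = 0.2846117
Sum = 3.5582989 → 3.5583.

3.5583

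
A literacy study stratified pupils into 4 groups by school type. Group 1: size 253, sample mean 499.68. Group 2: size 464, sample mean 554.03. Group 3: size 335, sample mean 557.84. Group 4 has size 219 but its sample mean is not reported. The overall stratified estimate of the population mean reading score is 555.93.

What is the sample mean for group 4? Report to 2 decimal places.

N = 253 + 464 + 335 + 219 = 1271.
Overall total = μ·N = 555.93·1271 = 706587.03.
Subtract the known strata: 253·499.68 + 464·554.03 + 335·557.84 = 570365.36.
Remaining total for group 4: 706587.03 − 570365.36 = 136221.67.
Divide by its size: 136221.67 / 219 = 622.0168... → 622.02.

622.02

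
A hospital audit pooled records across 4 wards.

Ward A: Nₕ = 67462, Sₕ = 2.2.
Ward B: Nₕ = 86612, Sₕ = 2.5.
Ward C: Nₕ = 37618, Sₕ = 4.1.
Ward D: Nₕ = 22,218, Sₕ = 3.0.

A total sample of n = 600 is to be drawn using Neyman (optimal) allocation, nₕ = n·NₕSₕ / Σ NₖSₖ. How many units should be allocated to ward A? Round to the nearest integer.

Σ NₕSₕ = 67462·2.2 + 86612·2.5 + 37618·4.1 + 22218·3.0 = 585834.2.
Share for A: 148416.4/585834.2 = 0.25334.
n_A = 600 × 0.25334 = 152.005... → 152.

152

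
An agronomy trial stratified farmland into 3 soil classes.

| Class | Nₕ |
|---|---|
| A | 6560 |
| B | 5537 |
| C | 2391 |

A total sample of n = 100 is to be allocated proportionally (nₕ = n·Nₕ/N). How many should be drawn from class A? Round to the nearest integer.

45

N = 6560 + 5537 + 2391 = 14488.
n_A = 100·6560/14488 = 45.279... → 45.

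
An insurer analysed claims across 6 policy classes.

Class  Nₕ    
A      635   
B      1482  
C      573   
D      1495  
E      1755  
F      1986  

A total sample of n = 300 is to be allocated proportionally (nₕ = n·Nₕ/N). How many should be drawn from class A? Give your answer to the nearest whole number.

24

N = 635 + 1482 + 573 + 1495 + 1755 + 1986 = 7926.
n_A = 300·635/7926 = 24.035... → 24.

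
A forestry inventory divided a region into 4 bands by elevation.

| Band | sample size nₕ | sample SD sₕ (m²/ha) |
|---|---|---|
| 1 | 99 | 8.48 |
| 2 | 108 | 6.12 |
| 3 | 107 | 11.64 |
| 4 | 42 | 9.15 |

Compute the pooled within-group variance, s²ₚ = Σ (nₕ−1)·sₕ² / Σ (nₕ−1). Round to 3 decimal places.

81.958

Degrees of freedom: 98 + 107 + 106 + 41 = 352.
Σ(nₕ−1)sₕ² = 98·71.9104 + 107·37.4544 + 106·135.4896 + 41·83.7225 = 28849.3601.
s²ₚ = 28849.3601 / 352 = 81.95841... → 81.958.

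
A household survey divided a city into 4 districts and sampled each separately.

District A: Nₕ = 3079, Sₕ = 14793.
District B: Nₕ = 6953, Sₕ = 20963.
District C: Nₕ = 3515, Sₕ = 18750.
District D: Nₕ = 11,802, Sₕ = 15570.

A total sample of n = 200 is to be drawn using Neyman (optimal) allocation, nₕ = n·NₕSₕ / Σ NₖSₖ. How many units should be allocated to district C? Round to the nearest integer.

30

Σ NₕSₕ = 3079·14793 + 6953·20963 + 3515·18750 + 11802·15570 = 440966776.
Share for C: 65906250/440966776 = 0.14946.
n_C = 200 × 0.14946 = 29.892... → 30.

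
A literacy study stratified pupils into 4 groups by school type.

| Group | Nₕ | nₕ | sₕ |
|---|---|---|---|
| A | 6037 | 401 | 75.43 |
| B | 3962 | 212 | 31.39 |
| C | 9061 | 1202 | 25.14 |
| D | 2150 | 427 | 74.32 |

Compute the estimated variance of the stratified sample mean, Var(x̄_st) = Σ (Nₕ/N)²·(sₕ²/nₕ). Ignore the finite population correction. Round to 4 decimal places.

1.5405

N = 21210; Wₕ = Nₕ/N.
group A: (6037/21210)²·75.43²/401 = 1.1494891
group B: (3962/21210)²·31.39²/212 = 0.1621789
group C: (9061/21210)²·25.14²/1202 = 0.0959615
group D: (2150/21210)²·74.32²/427 = 0.1329166
Sum = 1.5405461 → 1.5405.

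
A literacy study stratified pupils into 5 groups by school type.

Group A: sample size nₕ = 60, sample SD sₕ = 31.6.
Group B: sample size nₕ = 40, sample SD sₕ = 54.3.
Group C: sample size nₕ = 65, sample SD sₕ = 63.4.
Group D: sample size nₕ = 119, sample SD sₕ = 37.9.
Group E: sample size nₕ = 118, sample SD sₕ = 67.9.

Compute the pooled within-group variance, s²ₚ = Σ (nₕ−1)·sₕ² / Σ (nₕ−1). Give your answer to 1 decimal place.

2871.7

A: (60−1)·31.6² = 59·998.56 = 58915.04
B: (40−1)·54.3² = 39·2948.49 = 114991.11
C: (65−1)·63.4² = 64·4019.56 = 257251.84
D: (119−1)·37.9² = 118·1436.41 = 169496.38
E: (118−1)·67.9² = 117·4610.41 = 539417.97
Numerator = 1140072.34; denominator = Σ(nₕ−1) = 397.
s²ₚ = 1140072.34/397 = 2871.719... → 2871.7.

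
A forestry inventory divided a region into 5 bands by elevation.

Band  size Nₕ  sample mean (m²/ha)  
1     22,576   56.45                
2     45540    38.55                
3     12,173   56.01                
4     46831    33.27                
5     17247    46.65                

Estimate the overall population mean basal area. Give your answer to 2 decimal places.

N = 144367; weights Wₕ = Nₕ/N = (0.1564, 0.3154, 0.0843, 0.3244, 0.1195).
x̄_st = Σ Wₕ·x̄ₕ = 0.1564·56.45 + 0.3154·38.55 + 0.0843·56.01 + 0.3244·33.27 + 0.1195·46.65 ≈ 42.0763...
→ 42.08.

42.08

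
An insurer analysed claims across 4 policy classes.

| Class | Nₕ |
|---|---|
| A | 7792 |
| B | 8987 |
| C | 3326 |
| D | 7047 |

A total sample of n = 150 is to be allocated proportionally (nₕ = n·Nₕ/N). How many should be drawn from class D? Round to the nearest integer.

N = 7792 + 8987 + 3326 + 7047 = 27152.
n_D = 150·7047/27152 = 38.931... → 39.

39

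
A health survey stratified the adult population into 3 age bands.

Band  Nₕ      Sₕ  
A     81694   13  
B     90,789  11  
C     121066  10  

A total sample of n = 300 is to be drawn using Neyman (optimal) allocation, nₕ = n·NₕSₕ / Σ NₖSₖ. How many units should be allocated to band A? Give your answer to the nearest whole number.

A: NₕSₕ = 81694·13 = 1062022
B: NₕSₕ = 90789·11 = 998679
C: NₕSₕ = 121066·10 = 1210660
Σ NₕSₕ = 3271361.
n_A = 300·1062022/3271361 = 97.393... → 97.

97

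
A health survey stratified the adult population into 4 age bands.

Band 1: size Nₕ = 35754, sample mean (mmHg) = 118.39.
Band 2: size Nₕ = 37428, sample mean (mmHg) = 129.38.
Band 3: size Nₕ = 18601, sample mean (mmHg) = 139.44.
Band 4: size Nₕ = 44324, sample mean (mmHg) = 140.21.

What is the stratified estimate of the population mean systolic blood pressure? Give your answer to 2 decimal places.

N = 136107; weights Wₕ = Nₕ/N = (0.2627, 0.2750, 0.1367, 0.3257).
x̄_st = Σ Wₕ·x̄ₕ = 0.2627·118.39 + 0.2750·129.38 + 0.1367·139.44 + 0.3257·140.21 ≈ 131.3947...
→ 131.39.

131.39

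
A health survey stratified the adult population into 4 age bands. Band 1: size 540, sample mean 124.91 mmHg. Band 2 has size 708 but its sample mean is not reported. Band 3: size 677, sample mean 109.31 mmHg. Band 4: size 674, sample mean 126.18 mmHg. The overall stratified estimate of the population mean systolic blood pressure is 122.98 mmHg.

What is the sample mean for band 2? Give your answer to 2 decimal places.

131.53

N = 540 + 708 + 677 + 674 = 2599.
Overall total = μ·N = 122.98·2599 = 319625.02.
Subtract the known strata: 540·124.91 + 677·109.31 + 674·126.18 = 226499.59.
Remaining total for band 2: 319625.02 − 226499.59 = 93125.43.
Divide by its size: 93125.43 / 708 = 131.5331... → 131.53.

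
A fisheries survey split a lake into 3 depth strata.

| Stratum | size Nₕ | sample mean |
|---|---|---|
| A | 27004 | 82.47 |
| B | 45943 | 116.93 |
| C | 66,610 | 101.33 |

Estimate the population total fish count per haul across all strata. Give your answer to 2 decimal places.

A: 27004·82.47 = 2227019.88
B: 45943·116.93 = 5372114.99
C: 66610·101.33 = 6749591.3
τ̂ = Σ Nₕx̄ₕ = 14348726.17.

14348726.17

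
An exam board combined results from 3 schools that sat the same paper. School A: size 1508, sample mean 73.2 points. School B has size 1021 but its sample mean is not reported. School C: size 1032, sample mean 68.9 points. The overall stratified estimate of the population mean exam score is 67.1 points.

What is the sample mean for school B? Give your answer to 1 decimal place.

56.3

Σ Nₕx̄ₕ = N·μ, so 1021·x̄_B = 3561·67.1 − (1508·73.2 + 1032·68.9).
= 238943.1 − 181490.4 = 57452.7.
x̄_B = 57452.7 / 1021 = 56.271... → 56.3.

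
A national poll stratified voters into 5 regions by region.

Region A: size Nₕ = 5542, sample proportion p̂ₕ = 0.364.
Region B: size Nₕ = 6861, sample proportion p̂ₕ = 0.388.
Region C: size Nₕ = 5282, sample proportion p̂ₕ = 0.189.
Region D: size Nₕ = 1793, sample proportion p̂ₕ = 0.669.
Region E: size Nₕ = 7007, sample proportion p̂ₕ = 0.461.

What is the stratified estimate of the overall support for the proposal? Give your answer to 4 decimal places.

0.3816

Wₕ = Nₕ/N with N = 26485: 0.2093, 0.2591, 0.1994, 0.0677, 0.2646.
p̂_st = 0.2093·0.364 + 0.2591·0.388 + 0.1994·0.189 + 0.0677·0.669 + 0.2646·0.461 ≈ 0.381627... → 0.3816.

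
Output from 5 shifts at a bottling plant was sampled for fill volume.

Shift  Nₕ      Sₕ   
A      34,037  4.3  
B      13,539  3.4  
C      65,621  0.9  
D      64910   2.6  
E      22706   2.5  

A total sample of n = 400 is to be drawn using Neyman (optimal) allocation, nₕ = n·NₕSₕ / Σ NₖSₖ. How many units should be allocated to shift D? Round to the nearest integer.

142

A: NₕSₕ = 34037·4.3 = 146359.1
B: NₕSₕ = 13539·3.4 = 46032.6
C: NₕSₕ = 65621·0.9 = 59058.9
D: NₕSₕ = 64910·2.6 = 168766
E: NₕSₕ = 22706·2.5 = 56765
Σ NₕSₕ = 476981.6.
n_D = 400·168766/476981.6 = 141.528... → 142.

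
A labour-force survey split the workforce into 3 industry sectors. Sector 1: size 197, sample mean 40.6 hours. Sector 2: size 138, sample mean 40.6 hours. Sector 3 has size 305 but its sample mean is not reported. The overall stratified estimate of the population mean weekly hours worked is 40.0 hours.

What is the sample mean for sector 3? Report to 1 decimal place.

N = 197 + 138 + 305 = 640.
Overall total = μ·N = 40.0·640 = 25600.
Subtract the known strata: 197·40.6 + 138·40.6 = 13601.
Remaining total for sector 3: 25600 − 13601 = 11999.
Divide by its size: 11999 / 305 = 39.341... → 39.3.

39.3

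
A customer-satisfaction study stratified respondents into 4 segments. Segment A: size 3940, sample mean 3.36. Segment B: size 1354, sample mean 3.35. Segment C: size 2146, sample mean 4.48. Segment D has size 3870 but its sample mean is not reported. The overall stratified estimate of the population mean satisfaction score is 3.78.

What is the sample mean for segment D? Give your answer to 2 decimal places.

3.97

N = 3940 + 1354 + 2146 + 3870 = 11310.
Overall total = μ·N = 3.78·11310 = 42751.8.
Subtract the known strata: 3940·3.36 + 1354·3.35 + 2146·4.48 = 27388.38.
Remaining total for segment D: 42751.8 − 27388.38 = 15363.42.
Divide by its size: 15363.42 / 3870 = 3.9699... → 3.97.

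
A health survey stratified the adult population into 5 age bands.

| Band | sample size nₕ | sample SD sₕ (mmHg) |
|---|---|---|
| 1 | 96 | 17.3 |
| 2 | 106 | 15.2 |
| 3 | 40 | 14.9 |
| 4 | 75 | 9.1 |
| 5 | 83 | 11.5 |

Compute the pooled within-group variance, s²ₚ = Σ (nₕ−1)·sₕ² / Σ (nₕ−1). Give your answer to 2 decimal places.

1: (96−1)·17.3² = 95·299.29 = 28432.55
2: (106−1)·15.2² = 105·231.04 = 24259.2
3: (40−1)·14.9² = 39·222.01 = 8658.39
4: (75−1)·9.1² = 74·82.81 = 6127.94
5: (83−1)·11.5² = 82·132.25 = 10844.5
Numerator = 78322.58; denominator = Σ(nₕ−1) = 395.
s²ₚ = 78322.58/395 = 198.2850... → 198.29.

198.29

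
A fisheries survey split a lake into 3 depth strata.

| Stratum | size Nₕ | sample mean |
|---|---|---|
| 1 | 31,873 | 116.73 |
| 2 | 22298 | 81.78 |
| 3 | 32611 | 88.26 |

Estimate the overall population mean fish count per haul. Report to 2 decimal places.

N = 86782; weights Wₕ = Nₕ/N = (0.3673, 0.2569, 0.3758).
x̄_st = Σ Wₕ·x̄ₕ = 0.3673·116.73 + 0.2569·81.78 + 0.3758·88.26 ≈ 97.0514...
→ 97.05.

97.05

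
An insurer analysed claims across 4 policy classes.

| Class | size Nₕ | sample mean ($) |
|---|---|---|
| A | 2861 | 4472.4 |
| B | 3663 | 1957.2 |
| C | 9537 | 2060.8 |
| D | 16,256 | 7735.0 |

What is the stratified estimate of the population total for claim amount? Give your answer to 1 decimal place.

Estimate total by summing Nₕ·x̄ₕ over strata.
2861·4472.4 + 3663·1957.2 + 9537·2060.8 + 16256·7735.0 = 12795536.4 + 7169223.6 + 19653849.6 + 125740160 = 165358769.6.

165358769.6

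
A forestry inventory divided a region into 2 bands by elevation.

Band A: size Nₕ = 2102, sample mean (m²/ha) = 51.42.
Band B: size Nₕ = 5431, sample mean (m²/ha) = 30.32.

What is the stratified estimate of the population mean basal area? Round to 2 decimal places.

N = 7533; weights Wₕ = Nₕ/N = (0.2790, 0.7210).
x̄_st = Σ Wₕ·x̄ₕ = 0.2790·51.42 + 0.7210·30.32 ≈ 36.2077...
→ 36.21.

36.21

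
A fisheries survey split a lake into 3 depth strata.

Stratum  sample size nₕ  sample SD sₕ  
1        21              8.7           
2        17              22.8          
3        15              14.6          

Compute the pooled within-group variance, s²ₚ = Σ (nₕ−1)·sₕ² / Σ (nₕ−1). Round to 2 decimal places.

1: (21−1)·8.7² = 20·75.69 = 1513.8
2: (17−1)·22.8² = 16·519.84 = 8317.44
3: (15−1)·14.6² = 14·213.16 = 2984.24
Numerator = 12815.48; denominator = Σ(nₕ−1) = 50.
s²ₚ = 12815.48/50 = 256.3096 → 256.31.

256.31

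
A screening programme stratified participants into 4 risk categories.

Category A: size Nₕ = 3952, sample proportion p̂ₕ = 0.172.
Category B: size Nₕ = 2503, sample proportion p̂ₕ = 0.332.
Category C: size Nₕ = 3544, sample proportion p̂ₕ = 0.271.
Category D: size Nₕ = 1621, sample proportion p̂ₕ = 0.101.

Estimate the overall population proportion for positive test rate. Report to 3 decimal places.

0.227

Wₕ = Nₕ/N with N = 11620: 0.3401, 0.2154, 0.3050, 0.1395.
p̂_st = 0.3401·0.172 + 0.2154·0.332 + 0.3050·0.271 + 0.1395·0.101 ≈ 0.22675... → 0.227.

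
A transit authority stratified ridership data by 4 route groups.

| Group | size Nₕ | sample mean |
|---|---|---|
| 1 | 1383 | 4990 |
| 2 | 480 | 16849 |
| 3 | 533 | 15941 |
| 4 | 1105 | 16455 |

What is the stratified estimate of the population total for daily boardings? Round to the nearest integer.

Estimate total by summing Nₕ·x̄ₕ over strata.
1383·4990 + 480·16849 + 533·15941 + 1105·16455 = 6901170 + 8087520 + 8496553 + 18182775 = 41668018.

41668018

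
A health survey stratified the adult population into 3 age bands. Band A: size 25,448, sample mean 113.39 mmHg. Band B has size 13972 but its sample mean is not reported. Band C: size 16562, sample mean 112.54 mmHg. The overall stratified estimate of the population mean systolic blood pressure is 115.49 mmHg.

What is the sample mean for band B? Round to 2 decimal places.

Σ Nₕx̄ₕ = N·μ, so 13972·x̄_B = 55982·115.49 − (25448·113.39 + 16562·112.54).
= 6465361.18 − 4749436.2 = 1715924.98.
x̄_B = 1715924.98 / 13972 = 122.8117... → 122.81.

122.81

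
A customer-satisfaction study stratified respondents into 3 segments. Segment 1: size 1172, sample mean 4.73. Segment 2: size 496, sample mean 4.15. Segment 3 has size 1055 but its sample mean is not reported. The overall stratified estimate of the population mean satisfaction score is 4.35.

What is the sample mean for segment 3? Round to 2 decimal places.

4.02

Σ Nₕx̄ₕ = N·μ, so 1055·x̄_3 = 2723·4.35 − (1172·4.73 + 496·4.15).
= 11845.05 − 7601.96 = 4243.09.
x̄_3 = 4243.09 / 1055 = 4.0219... → 4.02.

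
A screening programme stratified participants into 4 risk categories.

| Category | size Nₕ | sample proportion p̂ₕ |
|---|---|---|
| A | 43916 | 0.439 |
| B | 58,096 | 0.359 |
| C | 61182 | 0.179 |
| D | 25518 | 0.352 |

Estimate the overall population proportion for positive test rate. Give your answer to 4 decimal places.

N = 43916 + 58096 + 61182 + 25518 = 188712.
Overall proportion = Σ (Nₕ/N)·p̂ₕ.
Σ Nₕp̂ₕ = 19279.124 + 20856.464 + 10951.578 + 8982.336 = 60069.502.
60069.502 / 188712 = 0.318313... → 0.3183.

0.3183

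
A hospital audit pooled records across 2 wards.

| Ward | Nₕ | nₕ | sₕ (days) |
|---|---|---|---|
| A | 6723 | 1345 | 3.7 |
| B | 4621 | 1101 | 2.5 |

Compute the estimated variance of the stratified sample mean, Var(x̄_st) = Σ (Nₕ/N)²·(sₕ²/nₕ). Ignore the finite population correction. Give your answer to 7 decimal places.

N = 11344; Wₕ = Nₕ/N.
ward A: (6723/11344)²·3.7²/1345 = 0.0035749910
ward B: (4621/11344)²·2.5²/1101 = 0.0009419594
Sum = 0.0045169504 → 0.0045170.

0.0045170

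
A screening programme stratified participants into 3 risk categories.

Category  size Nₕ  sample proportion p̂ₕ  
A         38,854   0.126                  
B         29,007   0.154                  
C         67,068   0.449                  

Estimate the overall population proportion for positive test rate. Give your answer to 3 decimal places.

N = 38854 + 29007 + 67068 = 134929.
Overall proportion = Σ (Nₕ/N)·p̂ₕ.
Σ Nₕp̂ₕ = 4895.604 + 4467.078 + 30113.532 = 39476.214.
39476.214 / 134929 = 0.29257... → 0.293.

0.293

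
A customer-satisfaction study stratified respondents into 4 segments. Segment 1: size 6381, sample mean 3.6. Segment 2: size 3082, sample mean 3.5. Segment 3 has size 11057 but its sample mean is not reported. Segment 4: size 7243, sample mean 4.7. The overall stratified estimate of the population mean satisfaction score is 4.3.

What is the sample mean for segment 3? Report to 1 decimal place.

4.7

Σ Nₕx̄ₕ = N·μ, so 11057·x̄_3 = 27763·4.3 − (6381·3.6 + 3082·3.5 + 7243·4.7).
= 119380.9 − 67800.7 = 51580.2.
x̄_3 = 51580.2 / 11057 = 4.665... → 4.7.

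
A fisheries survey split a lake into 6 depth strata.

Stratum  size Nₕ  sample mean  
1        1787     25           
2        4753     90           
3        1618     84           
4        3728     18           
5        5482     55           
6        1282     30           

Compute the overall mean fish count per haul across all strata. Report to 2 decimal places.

54.45

N = 18650; weights Wₕ = Nₕ/N = (0.0958, 0.2549, 0.0868, 0.1999, 0.2939, 0.0687).
x̄_st = Σ Wₕ·x̄ₕ = 0.0958·25 + 0.2549·90 + 0.0868·84 + 0.1999·18 + 0.2939·55 + 0.0687·30 ≈ 54.4467...
→ 54.45.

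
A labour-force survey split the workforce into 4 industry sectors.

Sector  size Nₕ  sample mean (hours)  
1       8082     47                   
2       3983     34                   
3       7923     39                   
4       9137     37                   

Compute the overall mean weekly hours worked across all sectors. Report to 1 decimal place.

x̄_st = (Σ Nₕx̄ₕ) / (Σ Nₕ) = (8082·47 + 3983·34 + 7923·39 + 9137·37) / 29125
= 1162342 / 29125 = 39.909... → 39.9.

39.9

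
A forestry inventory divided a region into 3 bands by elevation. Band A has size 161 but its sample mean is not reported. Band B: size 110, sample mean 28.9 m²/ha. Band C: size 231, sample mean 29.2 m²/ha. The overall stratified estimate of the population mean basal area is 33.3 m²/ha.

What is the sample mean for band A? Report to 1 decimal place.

N = 161 + 110 + 231 = 502.
Overall total = μ·N = 33.3·502 = 16716.6.
Subtract the known strata: 110·28.9 + 231·29.2 = 9924.2.
Remaining total for band A: 16716.6 − 9924.2 = 6792.4.
Divide by its size: 6792.4 / 161 = 42.189... → 42.2.

42.2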